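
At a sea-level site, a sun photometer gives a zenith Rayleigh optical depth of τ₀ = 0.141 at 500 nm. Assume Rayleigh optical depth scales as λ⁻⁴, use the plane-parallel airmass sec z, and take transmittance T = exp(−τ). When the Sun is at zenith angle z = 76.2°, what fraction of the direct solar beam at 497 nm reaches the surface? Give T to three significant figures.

0.546

sec 76.2° = 4.1923.
τ = 0.141 × (500/497)⁴ × 4.1923 = 0.141 × 1.0244 × 4.1923 = 0.6055.
T = exp(−0.6055) = 0.5458.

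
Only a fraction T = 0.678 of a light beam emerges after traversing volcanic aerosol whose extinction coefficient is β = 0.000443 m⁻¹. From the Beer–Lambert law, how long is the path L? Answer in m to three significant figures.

877 m

Beer–Lambert: T = exp(−βL) ⇒ L = −ln(T)/β = −ln(0.678)/0.000443 = 0.3886/0.000443 = 877.2 m.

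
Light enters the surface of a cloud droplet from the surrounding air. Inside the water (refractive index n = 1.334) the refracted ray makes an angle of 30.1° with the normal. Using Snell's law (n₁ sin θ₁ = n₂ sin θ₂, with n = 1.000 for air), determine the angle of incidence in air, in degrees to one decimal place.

42.0°

Snell: sin θ_i = n · sin θ_r = 1.334 × sin 30.1° = 1.334 × 0.5015 = 0.6690.
θ_i = arcsin(0.6690) = 41.99°.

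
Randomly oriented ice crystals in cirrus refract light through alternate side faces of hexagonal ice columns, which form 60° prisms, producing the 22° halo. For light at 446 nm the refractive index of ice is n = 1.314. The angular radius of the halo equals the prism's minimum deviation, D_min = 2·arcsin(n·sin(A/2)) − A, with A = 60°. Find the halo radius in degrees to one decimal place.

22.1°

n·sin(A/2) = 1.314 × sin 30° = 1.314 × 0.5000 = 0.6570.
D_min = 2·arcsin(0.6570) − 60° = 2 × 41.071° − 60° = 22.143°.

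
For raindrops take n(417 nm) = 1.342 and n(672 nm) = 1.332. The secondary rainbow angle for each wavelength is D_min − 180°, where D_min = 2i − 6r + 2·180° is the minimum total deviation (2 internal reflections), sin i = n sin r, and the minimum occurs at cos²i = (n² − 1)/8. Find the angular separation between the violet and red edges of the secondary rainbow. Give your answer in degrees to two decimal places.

At 417 nm (n = 1.342): cos²i = 0.10012 → i = 71.554°, r = 44.981°, D_min = 233.222°, rainbow angle = 53.222°.
At 672 nm (n = 1.332): cos²i = 0.09678 → i = 71.875°, r = 45.520°, D_min = 230.628°, rainbow angle = 50.628°.
Angular width = |53.222° − 50.628°| = 2.594°.

2.59°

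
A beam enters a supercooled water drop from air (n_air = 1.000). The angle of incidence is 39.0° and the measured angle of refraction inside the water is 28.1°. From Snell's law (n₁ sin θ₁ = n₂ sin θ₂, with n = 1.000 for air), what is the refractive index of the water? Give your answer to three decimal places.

n = sin θ_i / sin θ_r = sin 39.0° / sin 28.1° = 0.6293 / 0.4710 = 1.3361.

1.336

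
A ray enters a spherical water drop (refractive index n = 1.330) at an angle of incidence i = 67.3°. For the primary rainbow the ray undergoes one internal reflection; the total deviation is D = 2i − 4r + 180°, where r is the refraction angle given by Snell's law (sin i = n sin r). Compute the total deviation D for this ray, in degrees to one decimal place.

138.9°

sin r = sin 67.3° / 1.330 = 0.9225/1.330 = 0.6936; r = 43.92°.
D = 2·67.3° − 4·43.92° + 180° = 134.60° − 175.68° + 180° = 138.92°.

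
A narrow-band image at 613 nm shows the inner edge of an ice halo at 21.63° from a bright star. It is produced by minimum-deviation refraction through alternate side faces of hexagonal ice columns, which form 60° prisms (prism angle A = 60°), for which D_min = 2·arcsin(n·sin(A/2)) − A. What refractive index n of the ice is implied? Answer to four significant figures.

1.307

Rearranging: n = sin((D_min + A)/2) / sin(A/2).
(D_min + A)/2 = (21.63° + 60°)/2 = 40.815°.
n = sin 40.815° / sin 30° = 0.6536 / 0.5000 = 1.3072.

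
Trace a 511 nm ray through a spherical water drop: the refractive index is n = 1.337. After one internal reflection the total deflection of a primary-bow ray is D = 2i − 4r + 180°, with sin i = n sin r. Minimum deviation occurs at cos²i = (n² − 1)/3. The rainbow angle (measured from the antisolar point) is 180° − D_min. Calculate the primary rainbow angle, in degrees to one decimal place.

41.5°

cos²i = (1.78757 − 1)/3 = 0.26252; i = arccos(0.51237) = 59.178°.
sin r = sin 59.178°/1.337 = 0.64231; r = 39.964°.
D_min = 2·59.178° − 4·39.964° + 180° = 138.500°.
Rainbow angle = 180° − D_min = 41.500°.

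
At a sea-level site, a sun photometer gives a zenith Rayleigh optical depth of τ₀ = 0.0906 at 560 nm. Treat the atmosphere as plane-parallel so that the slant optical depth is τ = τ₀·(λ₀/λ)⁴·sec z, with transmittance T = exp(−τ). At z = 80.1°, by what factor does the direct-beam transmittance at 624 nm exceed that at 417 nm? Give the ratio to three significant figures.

Airmass: sec 80.1° = 5.8164.
τ(624 nm) = 0.0906 × (560/624)⁴ × 5.8164 = 0.0906 × 0.6487 × 5.8164 = 0.3418.
τ(417 nm) = 0.0906 × (560/417)⁴ × 5.8164 = 0.0906 × 3.2524 × 5.8164 = 1.7139.
T(624)/T(417) = exp(τ_B − τ_A) = exp(1.3721) = 3.9436.

3.94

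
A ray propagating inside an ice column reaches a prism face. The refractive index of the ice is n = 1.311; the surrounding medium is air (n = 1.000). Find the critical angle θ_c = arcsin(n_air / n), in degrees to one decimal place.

49.7°

sin θ_c = n_air / n = 1.000 / 1.311 = 0.7628.
θ_c = arcsin(0.7628) = 49.71°.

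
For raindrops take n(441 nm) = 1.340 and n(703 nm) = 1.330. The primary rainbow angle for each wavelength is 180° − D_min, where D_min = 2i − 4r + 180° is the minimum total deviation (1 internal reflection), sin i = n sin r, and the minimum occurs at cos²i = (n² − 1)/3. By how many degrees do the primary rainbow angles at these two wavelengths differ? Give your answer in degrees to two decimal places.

1.45°

At 441 nm (n = 1.340): cos²i = 0.26520 → i = 59.004°, r = 39.770°, D_min = 138.929°, rainbow angle = 41.071°.
At 703 nm (n = 1.330): cos²i = 0.25630 → i = 59.585°, r = 40.422°, D_min = 137.484°, rainbow angle = 42.516°.
Angular width = |41.071° − 42.516°| = 1.445°.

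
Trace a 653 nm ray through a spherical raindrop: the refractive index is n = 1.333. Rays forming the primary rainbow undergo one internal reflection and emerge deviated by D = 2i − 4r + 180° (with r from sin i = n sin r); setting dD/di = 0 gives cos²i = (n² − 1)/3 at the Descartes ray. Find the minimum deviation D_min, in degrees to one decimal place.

137.9°

cos²i = (1.77689 − 1)/3 = 0.25896; i = arccos(0.50888) = 59.410°.
sin r = sin 59.410°/1.333 = 0.64579; r = 40.225°.
D_min = 2·59.410° − 4·40.225° + 180° = 137.922°.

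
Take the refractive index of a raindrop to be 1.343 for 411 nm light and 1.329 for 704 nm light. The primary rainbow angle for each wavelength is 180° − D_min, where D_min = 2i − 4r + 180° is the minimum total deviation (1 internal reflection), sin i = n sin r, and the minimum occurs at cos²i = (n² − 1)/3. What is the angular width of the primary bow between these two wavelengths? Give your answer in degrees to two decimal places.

2.02°

At 411 nm (n = 1.343): cos²i = 0.26788 → i = 58.830°, r = 39.577°, D_min = 139.354°, rainbow angle = 40.646°.
At 704 nm (n = 1.329): cos²i = 0.25541 → i = 59.643°, r = 40.487°, D_min = 137.337°, rainbow angle = 42.663°.
Angular width = |40.646° − 42.663°| = 2.017°.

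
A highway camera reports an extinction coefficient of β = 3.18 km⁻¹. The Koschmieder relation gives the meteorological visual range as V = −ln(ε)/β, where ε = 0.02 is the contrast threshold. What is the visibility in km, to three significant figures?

V = −ln(0.02) / 3.18 = 3.912 / 3.18 = 1.2302 km.

1.23 km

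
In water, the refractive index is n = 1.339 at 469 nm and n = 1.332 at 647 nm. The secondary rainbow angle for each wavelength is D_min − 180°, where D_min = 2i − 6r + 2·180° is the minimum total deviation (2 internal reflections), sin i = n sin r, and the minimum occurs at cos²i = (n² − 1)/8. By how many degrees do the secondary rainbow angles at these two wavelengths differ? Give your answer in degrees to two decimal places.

1.82°

At 469 nm (n = 1.339): cos²i = 0.09912 → i = 71.650°, r = 45.141°, D_min = 232.451°, rainbow angle = 52.451°.
At 647 nm (n = 1.332): cos²i = 0.09678 → i = 71.875°, r = 45.520°, D_min = 230.628°, rainbow angle = 50.628°.
Angular width = |52.451° − 50.628°| = 1.823°.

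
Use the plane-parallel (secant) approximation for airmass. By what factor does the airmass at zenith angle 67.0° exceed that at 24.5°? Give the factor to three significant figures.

2.33

X(67.0°)/X(24.5°) = sec 67.0° / sec 24.5° = cos 24.5° / cos 67.0° = 0.9100/0.3907 = 2.3289.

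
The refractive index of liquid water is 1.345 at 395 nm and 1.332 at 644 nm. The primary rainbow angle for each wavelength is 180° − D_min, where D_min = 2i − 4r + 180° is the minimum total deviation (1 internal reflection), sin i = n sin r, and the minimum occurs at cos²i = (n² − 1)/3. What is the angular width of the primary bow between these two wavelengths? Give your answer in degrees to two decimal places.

1.86°

At 395 nm (n = 1.345): cos²i = 0.26967 → i = 58.715°, r = 39.448°, D_min = 139.635°, rainbow angle = 40.365°.
At 644 nm (n = 1.332): cos²i = 0.25807 → i = 59.469°, r = 40.290°, D_min = 137.776°, rainbow angle = 42.224°.
Angular width = |40.365° − 42.224°| = 1.859°.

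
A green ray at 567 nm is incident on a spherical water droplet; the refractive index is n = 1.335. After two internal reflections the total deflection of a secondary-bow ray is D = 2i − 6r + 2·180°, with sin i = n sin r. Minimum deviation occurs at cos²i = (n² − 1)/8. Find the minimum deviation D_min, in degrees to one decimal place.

231.4°

cos²i = (1.78222 − 1)/8 = 0.09778; i = arccos(0.31269) = 71.778°.
sin r = sin 71.778°/1.335 = 0.71150; r = 45.357°.
D_min = 2·71.778° − 6·45.357° + 360° = 231.414°.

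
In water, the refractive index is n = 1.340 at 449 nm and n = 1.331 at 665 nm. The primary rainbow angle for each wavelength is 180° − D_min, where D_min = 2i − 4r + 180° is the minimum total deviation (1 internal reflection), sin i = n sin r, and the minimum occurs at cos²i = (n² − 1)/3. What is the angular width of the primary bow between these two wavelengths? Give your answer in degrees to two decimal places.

1.30°

At 449 nm (n = 1.340): cos²i = 0.26520 → i = 59.004°, r = 39.770°, D_min = 138.929°, rainbow angle = 41.071°.
At 665 nm (n = 1.331): cos²i = 0.25719 → i = 59.527°, r = 40.356°, D_min = 137.630°, rainbow angle = 42.370°.
Angular width = |41.071° − 42.370°| = 1.299°.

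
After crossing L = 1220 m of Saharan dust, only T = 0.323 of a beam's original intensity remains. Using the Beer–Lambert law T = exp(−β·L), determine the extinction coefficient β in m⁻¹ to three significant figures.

Beer–Lambert: T = exp(−βL) ⇒ β = −ln(T)/L = −ln(0.323)/1220 = 1.1301/1220 = 0.0009263 m⁻¹.

0.000926 m⁻¹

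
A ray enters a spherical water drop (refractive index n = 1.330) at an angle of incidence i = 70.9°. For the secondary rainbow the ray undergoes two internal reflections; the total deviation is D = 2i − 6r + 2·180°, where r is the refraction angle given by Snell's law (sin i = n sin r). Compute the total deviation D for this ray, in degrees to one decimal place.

230.2°

sin r = sin 70.9° / 1.330 = 0.9449/1.330 = 0.7105; r = 45.27°.
D = 2·70.9° − 6·45.27° + 2·180° = 141.80° − 271.65° + 360° = 230.15°.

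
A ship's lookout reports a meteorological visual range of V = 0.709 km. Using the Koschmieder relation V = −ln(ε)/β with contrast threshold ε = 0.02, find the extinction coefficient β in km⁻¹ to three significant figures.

5.52 km⁻¹

β = −ln(0.02) / V = 3.912 / 0.709 = 5.5177 km⁻¹.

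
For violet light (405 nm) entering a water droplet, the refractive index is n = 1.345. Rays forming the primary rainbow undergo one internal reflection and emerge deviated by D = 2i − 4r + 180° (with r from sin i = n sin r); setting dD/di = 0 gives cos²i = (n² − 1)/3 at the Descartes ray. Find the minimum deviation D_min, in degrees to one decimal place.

139.6°

cos²i = (1.80902 − 1)/3 = 0.26967; i = arccos(0.51930) = 58.715°.
sin r = sin 58.715°/1.345 = 0.63538; r = 39.448°.
D_min = 2·58.715° − 4·39.448° + 180° = 139.635°.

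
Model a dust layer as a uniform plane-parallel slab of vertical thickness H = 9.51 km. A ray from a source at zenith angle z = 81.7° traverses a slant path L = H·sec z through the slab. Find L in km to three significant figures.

65.9 km

sec z = 1/cos 81.7° = 6.9273.
L = 9.51 × 6.9273 = 65.879 km.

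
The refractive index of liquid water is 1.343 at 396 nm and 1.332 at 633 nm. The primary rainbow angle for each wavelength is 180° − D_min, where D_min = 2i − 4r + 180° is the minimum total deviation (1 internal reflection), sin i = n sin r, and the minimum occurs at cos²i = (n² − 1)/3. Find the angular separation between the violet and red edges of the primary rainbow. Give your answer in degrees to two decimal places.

1.58°

At 396 nm (n = 1.343): cos²i = 0.26788 → i = 58.830°, r = 39.577°, D_min = 139.354°, rainbow angle = 40.646°.
At 633 nm (n = 1.332): cos²i = 0.25807 → i = 59.469°, r = 40.290°, D_min = 137.776°, rainbow angle = 42.224°.
Angular width = |40.646° − 42.224°| = 1.578°.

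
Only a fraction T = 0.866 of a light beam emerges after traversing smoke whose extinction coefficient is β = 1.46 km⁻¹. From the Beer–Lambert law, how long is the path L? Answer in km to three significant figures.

0.0985 km

Beer–Lambert: T = exp(−βL) ⇒ L = −ln(T)/β = −ln(0.866)/1.46 = 0.1439/1.46 = 0.09854 km.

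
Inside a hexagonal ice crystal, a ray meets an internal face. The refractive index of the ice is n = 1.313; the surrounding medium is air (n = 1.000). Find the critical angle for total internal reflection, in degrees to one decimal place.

sin θ_c = n_air / n = 1.000 / 1.313 = 0.7616.
θ_c = arcsin(0.7616) = 49.61°.

49.6°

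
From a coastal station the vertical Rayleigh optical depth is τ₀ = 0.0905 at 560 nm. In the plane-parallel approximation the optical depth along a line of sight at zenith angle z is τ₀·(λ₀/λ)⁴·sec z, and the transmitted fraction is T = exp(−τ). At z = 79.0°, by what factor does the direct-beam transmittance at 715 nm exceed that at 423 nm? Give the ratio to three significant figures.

Airmass: sec 79.0° = 5.2408.
τ(715 nm) = 0.0905 × (560/715)⁴ × 5.2408 = 0.0905 × 0.3763 × 5.2408 = 0.1785.
τ(423 nm) = 0.0905 × (560/423)⁴ × 5.2408 = 0.0905 × 3.0718 × 5.2408 = 1.4569.
T(715)/T(423) = exp(τ_B − τ_A) = exp(1.2785) = 3.5911.

3.59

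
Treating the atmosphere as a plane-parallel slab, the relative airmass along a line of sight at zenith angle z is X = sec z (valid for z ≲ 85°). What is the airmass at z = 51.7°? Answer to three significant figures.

1.61

X = sec z = 1/cos 51.7° = 1/0.6198 = 1.6135.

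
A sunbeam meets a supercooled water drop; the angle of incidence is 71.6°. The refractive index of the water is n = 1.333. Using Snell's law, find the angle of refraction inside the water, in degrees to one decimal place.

Snell: sin θ_r = sin θ_i / n = sin 71.6° / 1.333 = 0.9489 / 1.333 = 0.7118.
θ_r = arcsin(0.7118) = 45.38°.

45.4°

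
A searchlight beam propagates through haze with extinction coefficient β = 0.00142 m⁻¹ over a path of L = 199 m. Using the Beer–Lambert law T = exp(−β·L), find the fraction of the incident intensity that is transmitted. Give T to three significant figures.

τ = β·L = 0.00142 × 199 = 0.2826.
T = exp(−0.2826) = 0.7538.

0.754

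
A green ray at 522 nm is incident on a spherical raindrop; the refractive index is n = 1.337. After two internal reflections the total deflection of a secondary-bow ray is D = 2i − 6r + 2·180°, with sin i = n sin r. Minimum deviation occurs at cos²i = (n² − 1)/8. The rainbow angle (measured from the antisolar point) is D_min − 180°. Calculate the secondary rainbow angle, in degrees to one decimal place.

cos²i = (1.78757 − 1)/8 = 0.09845; i = arccos(0.31376) = 71.714°.
sin r = sin 71.714°/1.337 = 0.71017; r = 45.249°.
D_min = 2·71.714° − 6·45.249° + 360° = 231.934°.
Rainbow angle = D_min − 180° = 51.934°.

51.9°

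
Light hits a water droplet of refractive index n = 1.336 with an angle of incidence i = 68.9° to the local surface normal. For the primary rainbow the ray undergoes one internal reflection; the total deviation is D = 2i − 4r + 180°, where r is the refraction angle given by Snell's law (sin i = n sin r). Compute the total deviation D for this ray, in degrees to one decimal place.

sin r = sin 68.9° / 1.336 = 0.9330/1.336 = 0.6983; r = 44.29°.
D = 2·68.9° − 4·44.29° + 180° = 137.80° − 177.17° + 180° = 140.63°.

140.6°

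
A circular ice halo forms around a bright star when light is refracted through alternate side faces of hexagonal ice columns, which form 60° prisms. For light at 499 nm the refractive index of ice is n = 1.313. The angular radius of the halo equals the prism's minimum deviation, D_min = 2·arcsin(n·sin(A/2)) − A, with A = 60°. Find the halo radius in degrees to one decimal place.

22.1°

n·sin(A/2) = 1.313 × sin 30° = 1.313 × 0.5000 = 0.6565.
D_min = 2·arcsin(0.6565) − 60° = 2 × 41.033° − 60° = 22.067°.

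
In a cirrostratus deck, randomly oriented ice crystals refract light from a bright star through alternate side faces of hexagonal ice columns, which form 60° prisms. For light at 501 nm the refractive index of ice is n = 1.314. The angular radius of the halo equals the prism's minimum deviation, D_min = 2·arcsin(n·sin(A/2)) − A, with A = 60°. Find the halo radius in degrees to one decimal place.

22.1°

n·sin(A/2) = 1.314 × sin 30° = 1.314 × 0.5000 = 0.6570.
D_min = 2·arcsin(0.6570) − 60° = 2 × 41.071° − 60° = 22.143°.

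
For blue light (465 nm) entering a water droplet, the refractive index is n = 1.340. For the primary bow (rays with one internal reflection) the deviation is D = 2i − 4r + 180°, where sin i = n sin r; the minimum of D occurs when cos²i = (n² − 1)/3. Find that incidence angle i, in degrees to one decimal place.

cos²i = (1.340² − 1)/3 = (1.79560 − 1)/3 = 0.26520.
cos i = 0.51498, so i = 59.004°.

59.0°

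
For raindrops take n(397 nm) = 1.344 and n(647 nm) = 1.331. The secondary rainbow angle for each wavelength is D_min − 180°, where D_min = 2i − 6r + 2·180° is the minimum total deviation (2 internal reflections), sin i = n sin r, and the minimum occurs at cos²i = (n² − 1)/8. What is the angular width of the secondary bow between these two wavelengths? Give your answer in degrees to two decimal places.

At 397 nm (n = 1.344): cos²i = 0.10079 → i = 71.490°, r = 44.874°, D_min = 233.733°, rainbow angle = 53.733°.
At 647 nm (n = 1.331): cos²i = 0.09645 → i = 71.907°, r = 45.575°, D_min = 230.365°, rainbow angle = 50.365°.
Angular width = |53.733° − 50.365°| = 3.368°.

3.37°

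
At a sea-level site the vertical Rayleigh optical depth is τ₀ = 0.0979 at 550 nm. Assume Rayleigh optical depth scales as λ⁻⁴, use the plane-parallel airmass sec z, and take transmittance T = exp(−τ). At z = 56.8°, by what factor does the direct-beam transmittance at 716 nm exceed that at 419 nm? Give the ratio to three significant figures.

1.60

Airmass: sec 56.8° = 1.8263.
τ(716 nm) = 0.0979 × (550/716)⁴ × 1.8263 = 0.0979 × 0.3482 × 1.8263 = 0.0623.
τ(419 nm) = 0.0979 × (550/419)⁴ × 1.8263 = 0.0979 × 2.9689 × 1.8263 = 0.5308.
T(716)/T(419) = exp(τ_B − τ_A) = exp(0.4686) = 1.5977.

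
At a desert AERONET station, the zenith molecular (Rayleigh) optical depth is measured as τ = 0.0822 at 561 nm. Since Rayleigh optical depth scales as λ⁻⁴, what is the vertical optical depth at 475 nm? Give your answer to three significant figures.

τ(475 nm) = τ(561 nm) × (561/475)⁴ = 0.0822 × (1.1811)⁴ = 0.0822 × 1.9457 = 0.1599.

0.160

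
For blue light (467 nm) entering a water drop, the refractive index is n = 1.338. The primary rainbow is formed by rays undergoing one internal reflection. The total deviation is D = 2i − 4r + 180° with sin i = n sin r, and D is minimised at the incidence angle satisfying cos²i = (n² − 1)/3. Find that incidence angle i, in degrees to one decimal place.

59.1°

cos²i = (1.338² − 1)/3 = (1.79024 − 1)/3 = 0.26341.
cos i = 0.51324, so i = 59.120°.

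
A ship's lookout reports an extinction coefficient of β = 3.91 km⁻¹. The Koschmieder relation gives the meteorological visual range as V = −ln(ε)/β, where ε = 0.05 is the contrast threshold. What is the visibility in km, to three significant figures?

0.766 km

V = −ln(0.05) / 3.91 = 2.996 / 3.91 = 0.7662 km.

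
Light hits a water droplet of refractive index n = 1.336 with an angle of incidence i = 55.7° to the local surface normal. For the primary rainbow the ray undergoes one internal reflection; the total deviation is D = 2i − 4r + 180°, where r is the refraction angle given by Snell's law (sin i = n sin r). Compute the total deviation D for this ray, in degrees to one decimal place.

138.6°

sin r = sin 55.7° / 1.336 = 0.8261/1.336 = 0.6183; r = 38.19°.
D = 2·55.7° − 4·38.19° + 180° = 111.40° − 152.78° + 180° = 138.62°.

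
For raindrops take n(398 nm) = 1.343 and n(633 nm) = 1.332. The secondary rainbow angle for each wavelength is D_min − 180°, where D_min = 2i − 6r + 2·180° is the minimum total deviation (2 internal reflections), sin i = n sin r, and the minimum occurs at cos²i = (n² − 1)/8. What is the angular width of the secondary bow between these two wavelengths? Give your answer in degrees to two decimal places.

At 398 nm (n = 1.343): cos²i = 0.10046 → i = 71.522°, r = 44.928°, D_min = 233.478°, rainbow angle = 53.478°.
At 633 nm (n = 1.332): cos²i = 0.09678 → i = 71.875°, r = 45.520°, D_min = 230.628°, rainbow angle = 50.628°.
Angular width = |53.478° − 50.628°| = 2.849°.

2.85°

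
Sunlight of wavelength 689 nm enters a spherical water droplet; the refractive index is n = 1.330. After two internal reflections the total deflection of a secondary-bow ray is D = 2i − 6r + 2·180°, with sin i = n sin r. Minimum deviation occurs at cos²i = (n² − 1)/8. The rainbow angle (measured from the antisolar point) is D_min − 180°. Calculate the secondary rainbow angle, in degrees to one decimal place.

50.1°

cos²i = (1.76890 − 1)/8 = 0.09611; i = arccos(0.31002) = 71.940°.
sin r = sin 71.940°/1.330 = 0.71483; r = 45.630°.
D_min = 2·71.940° − 6·45.630° + 360° = 230.101°.
Rainbow angle = D_min − 180° = 50.101°.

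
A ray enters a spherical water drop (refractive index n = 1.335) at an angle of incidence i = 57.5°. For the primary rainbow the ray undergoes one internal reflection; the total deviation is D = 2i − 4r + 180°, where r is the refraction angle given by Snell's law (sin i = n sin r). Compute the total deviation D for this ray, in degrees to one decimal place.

138.3°

sin r = sin 57.5° / 1.335 = 0.8434/1.335 = 0.6318; r = 39.18°.
D = 2·57.5° − 4·39.18° + 180° = 115.00° − 156.72° + 180° = 138.28°.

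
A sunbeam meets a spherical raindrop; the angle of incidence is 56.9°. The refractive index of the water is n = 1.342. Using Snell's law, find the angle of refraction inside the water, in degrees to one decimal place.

38.6°

Snell: sin θ_r = sin θ_i / n = sin 56.9° / 1.342 = 0.8377 / 1.342 = 0.6242.
θ_r = arcsin(0.6242) = 38.63°.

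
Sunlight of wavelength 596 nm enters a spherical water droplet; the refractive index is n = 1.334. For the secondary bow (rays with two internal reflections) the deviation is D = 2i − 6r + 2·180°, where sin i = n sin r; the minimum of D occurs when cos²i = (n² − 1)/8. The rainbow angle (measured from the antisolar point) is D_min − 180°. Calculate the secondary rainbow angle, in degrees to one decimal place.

cos²i = (1.77956 − 1)/8 = 0.09744; i = arccos(0.31216) = 71.810°.
sin r = sin 71.810°/1.334 = 0.71217; r = 45.411°.
D_min = 2·71.810° − 6·45.411° + 360° = 231.153°.
Rainbow angle = D_min − 180° = 51.153°.

51.2°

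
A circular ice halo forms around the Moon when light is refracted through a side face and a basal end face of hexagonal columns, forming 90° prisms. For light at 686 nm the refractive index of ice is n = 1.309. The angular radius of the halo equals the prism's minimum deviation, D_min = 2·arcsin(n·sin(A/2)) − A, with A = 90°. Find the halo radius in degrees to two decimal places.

n·sin(A/2) = 1.309 × sin 45° = 1.309 × 0.7071 = 0.9256.
D_min = 2·arcsin(0.9256) − 90° = 2 × 67.759° − 90° = 45.519°.

45.52°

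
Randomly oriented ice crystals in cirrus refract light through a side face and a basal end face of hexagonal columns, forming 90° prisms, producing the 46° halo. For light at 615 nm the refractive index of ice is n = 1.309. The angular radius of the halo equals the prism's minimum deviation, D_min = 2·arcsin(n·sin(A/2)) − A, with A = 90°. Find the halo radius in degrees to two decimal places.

45.52°

n·sin(A/2) = 1.309 × sin 45° = 1.309 × 0.7071 = 0.9256.
D_min = 2·arcsin(0.9256) − 90° = 2 × 67.759° − 90° = 45.519°.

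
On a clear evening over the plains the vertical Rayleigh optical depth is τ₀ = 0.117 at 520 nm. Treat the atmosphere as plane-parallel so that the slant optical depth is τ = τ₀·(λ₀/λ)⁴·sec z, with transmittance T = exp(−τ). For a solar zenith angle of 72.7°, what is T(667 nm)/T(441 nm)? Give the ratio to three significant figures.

Airmass: sec 72.7° = 3.3628.
τ(667 nm) = 0.117 × (520/667)⁴ × 3.3628 = 0.117 × 0.3694 × 3.3628 = 0.1453.
τ(441 nm) = 0.117 × (520/441)⁴ × 3.3628 = 0.117 × 1.9331 × 3.3628 = 0.7606.
T(667)/T(441) = exp(τ_B − τ_A) = exp(0.6152) = 1.8501.

1.85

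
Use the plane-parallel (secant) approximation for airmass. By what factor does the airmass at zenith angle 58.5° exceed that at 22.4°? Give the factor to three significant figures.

X(58.5°)/X(22.4°) = sec 58.5° / sec 22.4° = cos 22.4° / cos 58.5° = 0.9245/0.5225 = 1.7695.

1.77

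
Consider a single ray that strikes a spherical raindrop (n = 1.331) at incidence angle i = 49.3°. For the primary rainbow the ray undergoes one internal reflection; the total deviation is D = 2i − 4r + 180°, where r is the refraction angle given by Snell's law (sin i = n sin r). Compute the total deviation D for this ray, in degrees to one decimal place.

139.7°

sin r = sin 49.3° / 1.331 = 0.7581/1.331 = 0.5696; r = 34.72°.
D = 2·49.3° − 4·34.72° + 180° = 98.60° − 138.89° + 180° = 139.71°.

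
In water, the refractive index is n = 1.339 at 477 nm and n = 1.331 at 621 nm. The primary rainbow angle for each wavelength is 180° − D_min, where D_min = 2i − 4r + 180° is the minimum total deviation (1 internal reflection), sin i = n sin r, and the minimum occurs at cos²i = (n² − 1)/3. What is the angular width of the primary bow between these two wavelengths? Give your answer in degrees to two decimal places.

At 477 nm (n = 1.339): cos²i = 0.26431 → i = 59.062°, r = 39.834°, D_min = 138.786°, rainbow angle = 41.214°.
At 621 nm (n = 1.331): cos²i = 0.25719 → i = 59.527°, r = 40.356°, D_min = 137.630°, rainbow angle = 42.370°.
Angular width = |41.214° − 42.370°| = 1.156°.

1.16°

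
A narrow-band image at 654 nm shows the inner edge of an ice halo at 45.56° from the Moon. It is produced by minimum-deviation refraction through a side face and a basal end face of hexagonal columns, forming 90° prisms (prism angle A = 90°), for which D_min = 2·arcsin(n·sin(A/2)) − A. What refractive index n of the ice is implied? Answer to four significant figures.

Rearranging: n = sin((D_min + A)/2) / sin(A/2).
(D_min + A)/2 = (45.56° + 90°)/2 = 67.780°.
n = sin 67.780° / sin 45° = 0.9257 / 0.7071 = 1.3092.

1.309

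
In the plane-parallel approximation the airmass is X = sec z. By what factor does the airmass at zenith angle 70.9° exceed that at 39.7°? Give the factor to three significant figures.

X(70.9°)/X(39.7°) = sec 70.9° / sec 39.7° = cos 39.7° / cos 70.9° = 0.7694/0.3272 = 2.3513.

2.35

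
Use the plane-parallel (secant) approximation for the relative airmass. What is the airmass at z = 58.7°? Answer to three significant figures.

1.92

X = sec z = 1/cos 58.7° = 1/0.5195 = 1.9249.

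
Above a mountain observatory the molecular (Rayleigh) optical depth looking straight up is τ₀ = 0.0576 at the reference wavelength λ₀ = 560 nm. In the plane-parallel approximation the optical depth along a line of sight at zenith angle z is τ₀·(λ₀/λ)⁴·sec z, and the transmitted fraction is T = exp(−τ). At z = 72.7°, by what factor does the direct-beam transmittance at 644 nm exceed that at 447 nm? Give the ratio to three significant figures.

Airmass: sec 72.7° = 3.3628.
τ(644 nm) = 0.0576 × (560/644)⁴ × 3.3628 = 0.0576 × 0.5718 × 3.3628 = 0.1107.
τ(447 nm) = 0.0576 × (560/447)⁴ × 3.3628 = 0.0576 × 2.4633 × 3.3628 = 0.4771.
T(644)/T(447) = exp(τ_B − τ_A) = exp(0.3664) = 1.4425.

1.44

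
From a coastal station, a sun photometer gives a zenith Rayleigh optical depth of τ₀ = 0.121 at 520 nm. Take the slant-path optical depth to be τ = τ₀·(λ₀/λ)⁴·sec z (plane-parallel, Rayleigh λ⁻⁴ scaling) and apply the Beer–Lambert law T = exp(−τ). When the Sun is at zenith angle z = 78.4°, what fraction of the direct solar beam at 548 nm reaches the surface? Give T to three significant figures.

sec 78.4° = 4.9732.
τ = 0.121 × (520/548)⁴ × 4.9732 = 0.121 × 0.8108 × 4.9732 = 0.4879.
T = exp(−0.4879) = 0.6139.

0.614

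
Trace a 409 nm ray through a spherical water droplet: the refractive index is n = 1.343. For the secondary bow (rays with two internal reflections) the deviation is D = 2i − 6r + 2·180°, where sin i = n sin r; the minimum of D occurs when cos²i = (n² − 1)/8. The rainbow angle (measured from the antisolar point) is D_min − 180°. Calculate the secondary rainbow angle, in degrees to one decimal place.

53.5°

cos²i = (1.80365 − 1)/8 = 0.10046; i = arccos(0.31695) = 71.522°.
sin r = sin 71.522°/1.343 = 0.70621; r = 44.928°.
D_min = 2·71.522° − 6·44.928° + 360° = 233.478°.
Rainbow angle = D_min − 180° = 53.478°.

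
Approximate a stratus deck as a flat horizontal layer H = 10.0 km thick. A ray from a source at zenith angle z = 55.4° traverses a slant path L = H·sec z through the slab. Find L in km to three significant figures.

17.6 km

sec z = 1/cos 55.4° = 1.7610.
L = 10.0 × 1.7610 = 17.610 km.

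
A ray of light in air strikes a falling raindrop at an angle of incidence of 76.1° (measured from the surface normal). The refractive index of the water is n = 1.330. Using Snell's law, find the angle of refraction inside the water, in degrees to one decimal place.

46.9°

Snell: sin θ_r = sin θ_i / n = sin 76.1° / 1.330 = 0.9707 / 1.330 = 0.7299.
θ_r = arcsin(0.7299) = 46.87°.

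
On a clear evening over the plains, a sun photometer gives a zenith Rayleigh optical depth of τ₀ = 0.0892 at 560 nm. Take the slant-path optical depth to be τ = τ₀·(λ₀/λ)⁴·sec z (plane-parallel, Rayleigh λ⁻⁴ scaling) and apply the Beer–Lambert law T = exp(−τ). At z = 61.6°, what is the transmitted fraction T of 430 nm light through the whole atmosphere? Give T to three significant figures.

sec 61.6° = 2.1025.
τ = 0.0892 × (560/430)⁴ × 2.1025 = 0.0892 × 2.8766 × 2.1025 = 0.5395.
T = exp(−0.5395) = 0.5830.

0.583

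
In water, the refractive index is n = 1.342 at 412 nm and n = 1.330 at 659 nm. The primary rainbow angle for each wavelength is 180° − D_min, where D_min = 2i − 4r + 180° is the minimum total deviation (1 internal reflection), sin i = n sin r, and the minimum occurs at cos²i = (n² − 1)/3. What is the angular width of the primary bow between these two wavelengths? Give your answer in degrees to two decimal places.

1.73°

At 412 nm (n = 1.342): cos²i = 0.26699 → i = 58.888°, r = 39.641°, D_min = 139.213°, rainbow angle = 40.787°.
At 659 nm (n = 1.330): cos²i = 0.25630 → i = 59.585°, r = 40.422°, D_min = 137.484°, rainbow angle = 42.516°.
Angular width = |40.787° − 42.516°| = 1.729°.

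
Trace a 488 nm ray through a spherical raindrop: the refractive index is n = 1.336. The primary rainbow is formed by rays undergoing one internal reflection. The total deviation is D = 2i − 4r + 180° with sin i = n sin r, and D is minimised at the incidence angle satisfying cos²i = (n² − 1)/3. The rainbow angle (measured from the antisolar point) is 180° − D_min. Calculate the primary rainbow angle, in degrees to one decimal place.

41.6°

cos²i = (1.78490 − 1)/3 = 0.26163; i = arccos(0.51150) = 59.236°.
sin r = sin 59.236°/1.336 = 0.64318; r = 40.029°.
D_min = 2·59.236° − 4·40.029° + 180° = 138.356°.
Rainbow angle = 180° − D_min = 41.644°.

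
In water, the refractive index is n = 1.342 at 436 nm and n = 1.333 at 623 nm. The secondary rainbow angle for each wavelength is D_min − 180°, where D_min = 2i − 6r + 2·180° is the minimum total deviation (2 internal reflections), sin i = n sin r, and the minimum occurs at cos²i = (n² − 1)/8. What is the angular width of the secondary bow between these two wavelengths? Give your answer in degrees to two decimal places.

At 436 nm (n = 1.342): cos²i = 0.10012 → i = 71.554°, r = 44.981°, D_min = 233.222°, rainbow angle = 53.222°.
At 623 nm (n = 1.333): cos²i = 0.09711 → i = 71.843°, r = 45.466°, D_min = 230.891°, rainbow angle = 50.891°.
Angular width = |53.222° − 50.891°| = 2.331°.

2.33°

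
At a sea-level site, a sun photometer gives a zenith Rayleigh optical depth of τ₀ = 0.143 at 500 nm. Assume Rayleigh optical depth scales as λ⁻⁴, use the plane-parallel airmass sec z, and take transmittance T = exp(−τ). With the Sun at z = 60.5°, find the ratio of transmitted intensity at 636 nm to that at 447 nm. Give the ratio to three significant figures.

1.41

Airmass: sec 60.5° = 2.0308.
τ(636 nm) = 0.143 × (500/636)⁴ × 2.0308 = 0.143 × 0.3820 × 2.0308 = 0.1109.
τ(447 nm) = 0.143 × (500/447)⁴ × 2.0308 = 0.143 × 1.5655 × 2.0308 = 0.4546.
T(636)/T(447) = exp(τ_B − τ_A) = exp(0.3437) = 1.4101.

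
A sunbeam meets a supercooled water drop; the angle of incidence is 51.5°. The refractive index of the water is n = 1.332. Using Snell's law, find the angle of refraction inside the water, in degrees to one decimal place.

36.0°

Snell: sin θ_r = sin θ_i / n = sin 51.5° / 1.332 = 0.7826 / 1.332 = 0.5875.
θ_r = arcsin(0.5875) = 35.98°.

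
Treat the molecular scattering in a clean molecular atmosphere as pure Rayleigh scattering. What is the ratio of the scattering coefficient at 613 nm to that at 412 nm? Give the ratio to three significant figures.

Rayleigh scattering ∝ λ⁻⁴, so the ratio of coefficients is the inverse fourth power of the wavelength ratio.
σ(613)/σ(412) = (412/613)⁴ = (0.6721)⁴ = 0.2041.

0.204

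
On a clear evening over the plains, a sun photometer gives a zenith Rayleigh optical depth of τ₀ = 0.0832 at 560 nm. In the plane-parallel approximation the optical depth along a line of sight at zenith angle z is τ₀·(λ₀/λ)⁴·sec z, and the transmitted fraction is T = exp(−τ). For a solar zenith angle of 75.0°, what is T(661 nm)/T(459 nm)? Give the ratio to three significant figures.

1.73

Airmass: sec 75.0° = 3.8637.
τ(661 nm) = 0.0832 × (560/661)⁴ × 3.8637 = 0.0832 × 0.5152 × 3.8637 = 0.1656.
τ(459 nm) = 0.0832 × (560/459)⁴ × 3.8637 = 0.0832 × 2.2157 × 3.8637 = 0.7122.
T(661)/T(459) = exp(τ_B − τ_A) = exp(0.5466) = 1.7274.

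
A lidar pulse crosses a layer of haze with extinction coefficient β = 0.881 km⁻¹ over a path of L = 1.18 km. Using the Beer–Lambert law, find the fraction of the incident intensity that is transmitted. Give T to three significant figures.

τ = β·L = 0.881 × 1.18 = 1.0396.
T = exp(−1.0396) = 0.3536.

0.354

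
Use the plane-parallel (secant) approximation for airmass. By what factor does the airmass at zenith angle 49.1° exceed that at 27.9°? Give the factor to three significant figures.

1.35

X(49.1°)/X(27.9°) = sec 49.1° / sec 27.9° = cos 27.9° / cos 49.1° = 0.8838/0.6547 = 1.3498.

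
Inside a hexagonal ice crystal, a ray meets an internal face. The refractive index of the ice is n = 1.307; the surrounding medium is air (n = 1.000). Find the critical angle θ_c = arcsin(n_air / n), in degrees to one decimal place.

sin θ_c = n_air / n = 1.000 / 1.307 = 0.7651.
θ_c = arcsin(0.7651) = 49.92°.

49.9°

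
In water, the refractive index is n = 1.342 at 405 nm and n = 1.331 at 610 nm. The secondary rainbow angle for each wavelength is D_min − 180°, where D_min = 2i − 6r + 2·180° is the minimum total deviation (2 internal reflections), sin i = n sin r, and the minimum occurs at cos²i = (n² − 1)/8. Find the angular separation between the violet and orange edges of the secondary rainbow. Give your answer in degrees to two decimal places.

2.86°

At 405 nm (n = 1.342): cos²i = 0.10012 → i = 71.554°, r = 44.981°, D_min = 233.222°, rainbow angle = 53.222°.
At 610 nm (n = 1.331): cos²i = 0.09645 → i = 71.907°, r = 45.575°, D_min = 230.365°, rainbow angle = 50.365°.
Angular width = |53.222° − 50.365°| = 2.857°.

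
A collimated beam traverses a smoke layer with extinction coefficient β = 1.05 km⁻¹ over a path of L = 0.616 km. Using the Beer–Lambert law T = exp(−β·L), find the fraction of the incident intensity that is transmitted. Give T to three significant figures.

τ = β·L = 1.05 × 0.616 = 0.6468.
T = exp(−0.6468) = 0.5237.

0.524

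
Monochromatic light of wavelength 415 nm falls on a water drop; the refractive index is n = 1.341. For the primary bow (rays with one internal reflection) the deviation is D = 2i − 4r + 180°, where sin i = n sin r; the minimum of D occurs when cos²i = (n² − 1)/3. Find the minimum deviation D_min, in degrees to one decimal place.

cos²i = (1.79828 − 1)/3 = 0.26609; i = arccos(0.51584) = 58.946°.
sin r = sin 58.946°/1.341 = 0.63884; r = 39.705°.
D_min = 2·58.946° − 4·39.705° + 180° = 139.071°.

139.1°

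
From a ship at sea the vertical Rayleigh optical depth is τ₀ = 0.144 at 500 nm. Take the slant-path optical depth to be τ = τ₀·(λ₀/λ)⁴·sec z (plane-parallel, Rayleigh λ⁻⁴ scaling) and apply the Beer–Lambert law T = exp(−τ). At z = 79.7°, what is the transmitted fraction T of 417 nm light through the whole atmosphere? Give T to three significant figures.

0.189

sec 79.7° = 5.5928.
τ = 0.144 × (500/417)⁴ × 5.5928 = 0.144 × 2.0670 × 5.5928 = 1.6647.
T = exp(−1.6647) = 0.1893.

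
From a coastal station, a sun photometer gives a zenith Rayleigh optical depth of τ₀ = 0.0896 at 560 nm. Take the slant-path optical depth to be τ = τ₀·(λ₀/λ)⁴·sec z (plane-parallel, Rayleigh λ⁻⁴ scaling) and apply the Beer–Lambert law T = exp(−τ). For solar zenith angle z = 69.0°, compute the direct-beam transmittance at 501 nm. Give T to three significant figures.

0.677

sec 69.0° = 2.7904.
τ = 0.0896 × (560/501)⁴ × 2.7904 = 0.0896 × 1.5610 × 2.7904 = 0.3903.
T = exp(−0.3903) = 0.6769.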